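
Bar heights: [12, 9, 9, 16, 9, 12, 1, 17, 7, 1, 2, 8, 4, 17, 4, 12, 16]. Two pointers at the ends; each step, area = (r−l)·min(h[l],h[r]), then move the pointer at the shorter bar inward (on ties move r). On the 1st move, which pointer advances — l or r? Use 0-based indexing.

l

l=0 r=16: min(12,16)*16=192 best=192 *, l++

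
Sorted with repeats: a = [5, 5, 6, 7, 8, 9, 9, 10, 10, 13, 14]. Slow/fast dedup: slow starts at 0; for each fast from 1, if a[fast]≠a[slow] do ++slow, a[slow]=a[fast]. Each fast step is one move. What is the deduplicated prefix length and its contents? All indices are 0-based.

(s=0,f=1) a[fast]=5=a[slow] dup → fast++
(s=0,f=2) a[fast]=6≠a[slow]=5 write a[1]=6 → slow++,fast++
(s=1,f=3) a[fast]=7≠a[slow]=6 write a[2]=7 → slow++,fast++
(s=2,f=4) a[fast]=8≠a[slow]=7 write a[3]=8 → slow++,fast++
(s=3,f=5) a[fast]=9≠a[slow]=8 write a[4]=9 → slow++,fast++
(s=4,f=6) a[fast]=9=a[slow] dup → fast++
(s=4,f=7) a[fast]=10≠a[slow]=9 write a[5]=10 → slow++,fast++
(s=5,f=8) a[fast]=10=a[slow] dup → fast++
(s=5,f=9) a[fast]=13≠a[slow]=10 write a[6]=13 → slow++,fast++
(s=6,f=10) a[fast]=14≠a[slow]=13 write a[7]=14 → slow++,fast++

length 8; prefix = [5, 6, 7, 8, 9, 10, 13, 14]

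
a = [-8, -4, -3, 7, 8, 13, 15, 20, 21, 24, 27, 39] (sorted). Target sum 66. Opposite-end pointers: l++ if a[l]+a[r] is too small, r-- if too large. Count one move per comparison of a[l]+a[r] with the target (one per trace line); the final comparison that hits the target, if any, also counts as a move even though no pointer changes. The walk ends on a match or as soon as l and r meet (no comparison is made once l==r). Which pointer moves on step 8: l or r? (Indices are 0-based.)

l=0 r=11: -8+39=31 <66, l++
l=1 r=11: -4+39=35 <66, l++
l=2 r=11: -3+39=36 <66, l++
l=3 r=11: 7+39=46 <66, l++
l=4 r=11: 8+39=47 <66, l++
l=5 r=11: 13+39=52 <66, l++
l=6 r=11: 15+39=54 <66, l++
l=7 r=11: 20+39=59 <66, l++

l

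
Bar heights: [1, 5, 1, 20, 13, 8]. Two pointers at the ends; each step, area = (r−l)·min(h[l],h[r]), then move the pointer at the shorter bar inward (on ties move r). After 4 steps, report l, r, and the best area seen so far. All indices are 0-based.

[0,5] min(1,8)*5=5 best=5 * → l++
[1,5] min(5,8)*4=20 best=20 * → l++
[2,5] min(1,8)*3=3 best=20 → l++
[3,5] min(20,8)*2=16 best=20 → r--

l=3, r=4, best area=20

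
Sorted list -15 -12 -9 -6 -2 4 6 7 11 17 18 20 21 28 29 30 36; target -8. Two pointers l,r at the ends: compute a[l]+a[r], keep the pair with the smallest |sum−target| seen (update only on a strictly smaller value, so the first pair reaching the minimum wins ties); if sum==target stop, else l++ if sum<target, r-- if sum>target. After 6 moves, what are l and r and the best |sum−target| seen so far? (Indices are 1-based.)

l=1, r=11, best |Δ|=13

l=1 r=17: -15+36=21 d=29 *, r--
l=1 r=16: -15+30=15 d=23 *, r--
l=1 r=15: -15+29=14 d=22 *, r--
l=1 r=14: -15+28=13 d=21 *, r--
l=1 r=13: -15+21=6 d=14 *, r--
l=1 r=12: -15+20=5 d=13 *, r--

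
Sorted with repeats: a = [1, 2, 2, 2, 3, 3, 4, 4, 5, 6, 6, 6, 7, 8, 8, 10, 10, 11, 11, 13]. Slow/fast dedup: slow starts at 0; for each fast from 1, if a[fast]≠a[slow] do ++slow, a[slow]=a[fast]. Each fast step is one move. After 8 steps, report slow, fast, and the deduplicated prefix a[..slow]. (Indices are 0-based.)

slow=4, fast=9, prefix=[1, 2, 3, 4, 5]

(s=0,f=1) a[fast]=2≠a[slow]=1 write a[1]=2 → slow++,fast++
(s=1,f=2) a[fast]=2=a[slow] dup → fast++
(s=1,f=3) a[fast]=2=a[slow] dup → fast++
(s=1,f=4) a[fast]=3≠a[slow]=2 write a[2]=3 → slow++,fast++
(s=2,f=5) a[fast]=3=a[slow] dup → fast++
(s=2,f=6) a[fast]=4≠a[slow]=3 write a[3]=4 → slow++,fast++
(s=3,f=7) a[fast]=4=a[slow] dup → fast++
(s=3,f=8) a[fast]=5≠a[slow]=4 write a[4]=5 → slow++,fast++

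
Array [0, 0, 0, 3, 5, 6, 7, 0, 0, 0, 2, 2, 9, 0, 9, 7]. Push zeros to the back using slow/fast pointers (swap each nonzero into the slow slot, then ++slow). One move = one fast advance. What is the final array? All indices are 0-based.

[3, 5, 6, 7, 2, 2, 9, 9, 7, 0, 0, 0, 0, 0, 0, 0]

slow=0 fast=0: a[fast]=0, fast++
slow=0 fast=1: a[fast]=0, fast++
slow=0 fast=2: a[fast]=0, fast++
slow=0 fast=3: a[fast]=3≠0 swap→a[0]=3, slow++,fast++
slow=1 fast=4: a[fast]=5≠0 swap→a[1]=5, slow++,fast++
slow=2 fast=5: a[fast]=6≠0 swap→a[2]=6, slow++,fast++
slow=3 fast=6: a[fast]=7≠0 swap→a[3]=7, slow++,fast++
slow=4 fast=7: a[fast]=0, fast++
slow=4 fast=8: a[fast]=0, fast++
slow=4 fast=9: a[fast]=0, fast++
slow=4 fast=10: a[fast]=2≠0 swap→a[4]=2, slow++,fast++
slow=5 fast=11: a[fast]=2≠0 swap→a[5]=2, slow++,fast++
slow=6 fast=12: a[fast]=9≠0 swap→a[6]=9, slow++,fast++
slow=7 fast=13: a[fast]=0, fast++
slow=7 fast=14: a[fast]=9≠0 swap→a[7]=9, slow++,fast++
slow=8 fast=15: a[fast]=7≠0 swap→a[8]=7, slow++,fast++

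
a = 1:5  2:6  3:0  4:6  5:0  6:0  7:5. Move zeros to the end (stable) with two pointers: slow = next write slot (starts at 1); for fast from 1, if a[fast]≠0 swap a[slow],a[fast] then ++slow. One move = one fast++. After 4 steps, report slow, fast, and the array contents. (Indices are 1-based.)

(s=1,f=1) a[fast]=5≠0 swap→a[1]=5 → slow++,fast++
(s=2,f=2) a[fast]=6≠0 swap→a[2]=6 → slow++,fast++
(s=3,f=3) a[fast]=0 → fast++
(s=3,f=4) a[fast]=6≠0 swap→a[3]=6 → slow++,fast++

slow=4, fast=5, a=[5, 6, 6, 0, 0, 0, 5]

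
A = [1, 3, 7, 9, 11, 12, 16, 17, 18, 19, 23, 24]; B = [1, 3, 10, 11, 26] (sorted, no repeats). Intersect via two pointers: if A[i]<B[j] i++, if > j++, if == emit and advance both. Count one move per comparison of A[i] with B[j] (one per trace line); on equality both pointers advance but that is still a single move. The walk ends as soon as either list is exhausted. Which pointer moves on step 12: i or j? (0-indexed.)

[i=0,j=0] 1==1 emit → i++,j++
[i=1,j=1] 3==3 emit → i++,j++
[i=2,j=2] 7<10 → i++
[i=3,j=2] 9<10 → i++
[i=4,j=2] 11>10 → j++
[i=4,j=3] 11==11 emit → i++,j++
[i=5,j=4] 12<26 → i++
[i=6,j=4] 16<26 → i++
[i=7,j=4] 17<26 → i++
[i=8,j=4] 18<26 → i++
[i=9,j=4] 19<26 → i++
[i=10,j=4] 23<26 → i++

i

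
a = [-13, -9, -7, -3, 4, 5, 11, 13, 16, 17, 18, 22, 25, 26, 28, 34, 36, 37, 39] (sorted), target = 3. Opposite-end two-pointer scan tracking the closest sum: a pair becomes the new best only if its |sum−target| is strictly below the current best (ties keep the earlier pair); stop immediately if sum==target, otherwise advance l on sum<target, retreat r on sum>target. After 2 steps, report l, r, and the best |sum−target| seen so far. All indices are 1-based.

l=1 r=19: -13+39=26 d=23 *, r--
l=1 r=18: -13+37=24 d=21 *, r--

l=1, r=17, best |Δ|=21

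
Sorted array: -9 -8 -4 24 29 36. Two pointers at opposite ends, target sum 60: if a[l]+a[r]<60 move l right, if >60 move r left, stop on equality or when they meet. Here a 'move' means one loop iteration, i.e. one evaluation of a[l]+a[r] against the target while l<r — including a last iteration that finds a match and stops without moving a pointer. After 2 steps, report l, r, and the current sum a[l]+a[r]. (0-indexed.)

l=2, r=5, sum=32

[0,5] -9+36=27 <60 → l++
[1,5] -8+36=28 <60 → l++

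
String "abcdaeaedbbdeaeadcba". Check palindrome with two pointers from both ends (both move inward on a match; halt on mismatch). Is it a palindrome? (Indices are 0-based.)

l=0 r=19: 'a'=='a', l++,r--
l=1 r=18: 'b'=='b', l++,r--
l=2 r=17: 'c'=='c', l++,r--
l=3 r=16: 'd'=='d', l++,r--
l=4 r=15: 'a'=='a', l++,r--
l=5 r=14: 'e'=='e', l++,r--
l=6 r=13: 'a'=='a', l++,r--
l=7 r=12: 'e'=='e', l++,r--
l=8 r=11: 'd'=='d', l++,r--
l=9 r=10: 'b'=='b', l++,r--

palindrome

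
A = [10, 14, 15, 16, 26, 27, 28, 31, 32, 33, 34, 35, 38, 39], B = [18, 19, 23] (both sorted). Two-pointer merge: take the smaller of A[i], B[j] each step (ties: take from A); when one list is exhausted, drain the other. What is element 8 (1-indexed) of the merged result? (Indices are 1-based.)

[i=1,j=1] A[i]=10<=B[j]=18 take 10 → i++
[i=2,j=1] A[i]=14<=B[j]=18 take 14 → i++
[i=3,j=1] A[i]=15<=B[j]=18 take 15 → i++
[i=4,j=1] A[i]=16<=B[j]=18 take 16 → i++
[i=5,j=1] A[i]=26>B[j]=18 take 18 → j++
[i=5,j=2] A[i]=26>B[j]=19 take 19 → j++
[i=5,j=3] A[i]=26>B[j]=23 take 23 → j++
[i=5,j=4] B done, take A[i]=26 → i++
[i=6,j=4] B done, take A[i]=27 → i++
[i=7,j=4] B done, take A[i]=28 → i++
[i=8,j=4] B done, take A[i]=31 → i++
[i=9,j=4] B done, take A[i]=32 → i++
[i=10,j=4] B done, take A[i]=33 → i++
[i=11,j=4] B done, take A[i]=34 → i++
[i=12,j=4] B done, take A[i]=35 → i++
[i=13,j=4] B done, take A[i]=38 → i++
[i=14,j=4] B done, take A[i]=39 → i++

merged[8] = 26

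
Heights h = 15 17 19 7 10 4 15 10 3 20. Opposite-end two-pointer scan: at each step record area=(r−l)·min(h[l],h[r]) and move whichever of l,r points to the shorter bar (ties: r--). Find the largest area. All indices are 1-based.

[1,10] min(15,20)*9=135 best=135 * → l++
[2,10] min(17,20)*8=136 best=136 * → l++
[3,10] min(19,20)*7=133 best=136 → l++
[4,10] min(7,20)*6=42 best=136 → l++
[5,10] min(10,20)*5=50 best=136 → l++
[6,10] min(4,20)*4=16 best=136 → l++
[7,10] min(15,20)*3=45 best=136 → l++
[8,10] min(10,20)*2=20 best=136 → l++
[9,10] min(3,20)*1=3 best=136 → l++

max area = 136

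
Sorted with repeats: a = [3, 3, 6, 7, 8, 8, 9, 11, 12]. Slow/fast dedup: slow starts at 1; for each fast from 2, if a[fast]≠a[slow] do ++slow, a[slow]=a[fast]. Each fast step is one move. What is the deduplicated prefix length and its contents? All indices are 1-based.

length 7; prefix = [3, 6, 7, 8, 9, 11, 12]

(s=1,f=2) a[fast]=3=a[slow] dup → fast++
(s=1,f=3) a[fast]=6≠a[slow]=3 write a[2]=6 → slow++,fast++
(s=2,f=4) a[fast]=7≠a[slow]=6 write a[3]=7 → slow++,fast++
(s=3,f=5) a[fast]=8≠a[slow]=7 write a[4]=8 → slow++,fast++
(s=4,f=6) a[fast]=8=a[slow] dup → fast++
(s=4,f=7) a[fast]=9≠a[slow]=8 write a[5]=9 → slow++,fast++
(s=5,f=8) a[fast]=11≠a[slow]=9 write a[6]=11 → slow++,fast++
(s=6,f=9) a[fast]=12≠a[slow]=11 write a[7]=12 → slow++,fast++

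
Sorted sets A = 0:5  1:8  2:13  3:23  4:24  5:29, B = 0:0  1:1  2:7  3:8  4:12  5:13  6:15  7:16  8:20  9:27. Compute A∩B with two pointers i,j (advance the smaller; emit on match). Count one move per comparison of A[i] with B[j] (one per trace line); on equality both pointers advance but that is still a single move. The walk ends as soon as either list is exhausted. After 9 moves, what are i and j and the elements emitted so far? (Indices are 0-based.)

i=3, j=8, emitted=[8, 13]

[i=0,j=0] 5>0 → j++
[i=0,j=1] 5>1 → j++
[i=0,j=2] 5<7 → i++
[i=1,j=2] 8>7 → j++
[i=1,j=3] 8==8 emit → i++,j++
[i=2,j=4] 13>12 → j++
[i=2,j=5] 13==13 emit → i++,j++
[i=3,j=6] 23>15 → j++
[i=3,j=7] 23>16 → j++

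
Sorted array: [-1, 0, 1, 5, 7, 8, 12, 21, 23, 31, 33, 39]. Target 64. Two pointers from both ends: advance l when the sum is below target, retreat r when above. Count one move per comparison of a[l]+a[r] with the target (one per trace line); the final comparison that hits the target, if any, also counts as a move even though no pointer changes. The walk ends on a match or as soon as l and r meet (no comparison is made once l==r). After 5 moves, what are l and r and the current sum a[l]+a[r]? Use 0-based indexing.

l=5, r=11, sum=47

l=0 r=11: -1+39=38 <64, l++
l=1 r=11: 0+39=39 <64, l++
l=2 r=11: 1+39=40 <64, l++
l=3 r=11: 5+39=44 <64, l++
l=4 r=11: 7+39=46 <64, l++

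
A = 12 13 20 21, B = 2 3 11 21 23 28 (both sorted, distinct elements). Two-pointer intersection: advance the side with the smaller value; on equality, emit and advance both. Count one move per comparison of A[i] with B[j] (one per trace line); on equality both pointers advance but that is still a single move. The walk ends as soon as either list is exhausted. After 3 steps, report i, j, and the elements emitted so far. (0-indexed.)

[i=0,j=0] 12>2 → j++
[i=0,j=1] 12>3 → j++
[i=0,j=2] 12>11 → j++

i=0, j=3, emitted=[]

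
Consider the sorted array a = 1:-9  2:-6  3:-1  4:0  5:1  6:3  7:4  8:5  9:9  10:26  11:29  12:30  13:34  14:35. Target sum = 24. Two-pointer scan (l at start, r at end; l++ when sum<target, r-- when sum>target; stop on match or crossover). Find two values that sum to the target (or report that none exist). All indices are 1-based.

(-6, 30)

l=1 r=14: -9+35=26 >24, r--
l=1 r=13: -9+34=25 >24, r--
l=1 r=12: -9+30=21 <24, l++
l=2 r=12: -6+30=24, found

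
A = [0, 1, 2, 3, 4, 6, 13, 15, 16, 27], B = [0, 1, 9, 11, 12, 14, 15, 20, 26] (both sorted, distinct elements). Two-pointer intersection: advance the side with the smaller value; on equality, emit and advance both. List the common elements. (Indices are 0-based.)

i=0 j=0: 0==0 emit, i++,j++
i=1 j=1: 1==1 emit, i++,j++
i=2 j=2: 2<9, i++
i=3 j=2: 3<9, i++
i=4 j=2: 4<9, i++
i=5 j=2: 6<9, i++
i=6 j=2: 13>9, j++
i=6 j=3: 13>11, j++
i=6 j=4: 13>12, j++
i=6 j=5: 13<14, i++
i=7 j=5: 15>14, j++
i=7 j=6: 15==15 emit, i++,j++
i=8 j=7: 16<20, i++
i=9 j=7: 27>20, j++
i=9 j=8: 27>26, j++

intersection = [0, 1, 15]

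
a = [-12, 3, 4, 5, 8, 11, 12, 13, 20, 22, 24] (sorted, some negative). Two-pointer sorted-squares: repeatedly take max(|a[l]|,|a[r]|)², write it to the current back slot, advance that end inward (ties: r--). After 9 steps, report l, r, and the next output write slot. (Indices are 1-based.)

[1,11] |-12|<=|24| out[11]=576 → r--
[1,10] |-12|<=|22| out[10]=484 → r--
[1,9] |-12|<=|20| out[9]=400 → r--
[1,8] |-12|<=|13| out[8]=169 → r--
[1,7] |-12|<=|12| out[7]=144 → r--
[1,6] |-12|>|11| out[6]=144 → l++
[2,6] |3|<=|11| out[5]=121 → r--
[2,5] |3|<=|8| out[4]=64 → r--
[2,4] |3|<=|5| out[3]=25 → r--

l=2, r=3, next write slot=2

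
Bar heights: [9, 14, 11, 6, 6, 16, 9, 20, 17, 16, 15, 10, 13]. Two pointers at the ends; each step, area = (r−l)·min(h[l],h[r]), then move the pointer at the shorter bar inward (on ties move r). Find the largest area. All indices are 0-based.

[0,12] min(9,13)*12=108 best=108 * → l++
[1,12] min(14,13)*11=143 best=143 * → r--
[1,11] min(14,10)*10=100 best=143 → r--
[1,10] min(14,15)*9=126 best=143 → l++
[2,10] min(11,15)*8=88 best=143 → l++
[3,10] min(6,15)*7=42 best=143 → l++
[4,10] min(6,15)*6=36 best=143 → l++
[5,10] min(16,15)*5=75 best=143 → r--
[5,9] min(16,16)*4=64 best=143 → r--
[5,8] min(16,17)*3=48 best=143 → l++
[6,8] min(9,17)*2=18 best=143 → l++
[7,8] min(20,17)*1=17 best=143 → r--

max area = 143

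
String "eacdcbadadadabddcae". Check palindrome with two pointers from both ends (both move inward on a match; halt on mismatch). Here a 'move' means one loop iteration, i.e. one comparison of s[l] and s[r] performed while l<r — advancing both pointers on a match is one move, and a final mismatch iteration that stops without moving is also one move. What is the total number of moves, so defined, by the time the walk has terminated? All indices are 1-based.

l=1 r=19: 'e'=='e', l++,r--
l=2 r=18: 'a'=='a', l++,r--
l=3 r=17: 'c'=='c', l++,r--
l=4 r=16: 'd'=='d', l++,r--
l=5 r=15: 'c'!='d', stop

5 moves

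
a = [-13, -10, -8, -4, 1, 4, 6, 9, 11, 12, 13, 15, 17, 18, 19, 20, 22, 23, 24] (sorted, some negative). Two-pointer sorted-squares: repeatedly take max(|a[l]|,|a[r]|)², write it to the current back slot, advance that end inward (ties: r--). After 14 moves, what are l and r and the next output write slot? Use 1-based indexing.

l=1 r=19: |-13|<=|24| out[19]=576, r--
l=1 r=18: |-13|<=|23| out[18]=529, r--
l=1 r=17: |-13|<=|22| out[17]=484, r--
l=1 r=16: |-13|<=|20| out[16]=400, r--
l=1 r=15: |-13|<=|19| out[15]=361, r--
l=1 r=14: |-13|<=|18| out[14]=324, r--
l=1 r=13: |-13|<=|17| out[13]=289, r--
l=1 r=12: |-13|<=|15| out[12]=225, r--
l=1 r=11: |-13|<=|13| out[11]=169, r--
l=1 r=10: |-13|>|12| out[10]=169, l++
l=2 r=10: |-10|<=|12| out[9]=144, r--
l=2 r=9: |-10|<=|11| out[8]=121, r--
l=2 r=8: |-10|>|9| out[7]=100, l++
l=3 r=8: |-8|<=|9| out[6]=81, r--

l=3, r=7, next write slot=5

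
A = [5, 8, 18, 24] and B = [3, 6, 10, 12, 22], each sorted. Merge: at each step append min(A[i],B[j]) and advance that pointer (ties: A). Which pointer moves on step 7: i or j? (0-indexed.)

i

[i=0,j=0] A[i]=5>B[j]=3 take 3 → j++
[i=0,j=1] A[i]=5<=B[j]=6 take 5 → i++
[i=1,j=1] A[i]=8>B[j]=6 take 6 → j++
[i=1,j=2] A[i]=8<=B[j]=10 take 8 → i++
[i=2,j=2] A[i]=18>B[j]=10 take 10 → j++
[i=2,j=3] A[i]=18>B[j]=12 take 12 → j++
[i=2,j=4] A[i]=18<=B[j]=22 take 18 → i++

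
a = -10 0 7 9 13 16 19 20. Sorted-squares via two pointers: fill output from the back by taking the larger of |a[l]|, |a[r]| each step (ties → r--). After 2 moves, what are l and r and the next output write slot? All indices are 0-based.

l=0, r=5, next write slot=5

[0,7] |-10|<=|20| out[7]=400 → r--
[0,6] |-10|<=|19| out[6]=361 → r--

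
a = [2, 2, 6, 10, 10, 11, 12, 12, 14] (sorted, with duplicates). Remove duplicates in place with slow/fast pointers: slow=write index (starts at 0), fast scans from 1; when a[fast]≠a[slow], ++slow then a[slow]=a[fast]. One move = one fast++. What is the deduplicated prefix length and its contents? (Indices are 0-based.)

length 6; prefix = [2, 6, 10, 11, 12, 14]

slow=0 fast=1: a[fast]=2=a[slow] dup, fast++
slow=0 fast=2: a[fast]=6≠a[slow]=2 write a[1]=6, slow++,fast++
slow=1 fast=3: a[fast]=10≠a[slow]=6 write a[2]=10, slow++,fast++
slow=2 fast=4: a[fast]=10=a[slow] dup, fast++
slow=2 fast=5: a[fast]=11≠a[slow]=10 write a[3]=11, slow++,fast++
slow=3 fast=6: a[fast]=12≠a[slow]=11 write a[4]=12, slow++,fast++
slow=4 fast=7: a[fast]=12=a[slow] dup, fast++
slow=4 fast=8: a[fast]=14≠a[slow]=12 write a[5]=14, slow++,fast++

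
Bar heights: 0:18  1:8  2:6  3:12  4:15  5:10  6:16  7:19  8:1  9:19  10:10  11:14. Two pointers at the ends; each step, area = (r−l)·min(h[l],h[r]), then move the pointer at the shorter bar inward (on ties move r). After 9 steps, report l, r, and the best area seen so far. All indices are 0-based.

l=7, r=9, best area=162

l=0 r=11: min(18,14)*11=154 best=154 *, r--
l=0 r=10: min(18,10)*10=100 best=154, r--
l=0 r=9: min(18,19)*9=162 best=162 *, l++
l=1 r=9: min(8,19)*8=64 best=162, l++
l=2 r=9: min(6,19)*7=42 best=162, l++
l=3 r=9: min(12,19)*6=72 best=162, l++
l=4 r=9: min(15,19)*5=75 best=162, l++
l=5 r=9: min(10,19)*4=40 best=162, l++
l=6 r=9: min(16,19)*3=48 best=162, l++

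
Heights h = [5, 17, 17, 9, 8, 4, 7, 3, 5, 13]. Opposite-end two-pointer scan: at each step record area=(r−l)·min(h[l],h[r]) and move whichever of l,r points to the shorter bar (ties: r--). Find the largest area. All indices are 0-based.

max area = 104

[0,9] min(5,13)*9=45 best=45 * → l++
[1,9] min(17,13)*8=104 best=104 * → r--
[1,8] min(17,5)*7=35 best=104 → r--
[1,7] min(17,3)*6=18 best=104 → r--
[1,6] min(17,7)*5=35 best=104 → r--
[1,5] min(17,4)*4=16 best=104 → r--
[1,4] min(17,8)*3=24 best=104 → r--
[1,3] min(17,9)*2=18 best=104 → r--
[1,2] min(17,17)*1=17 best=104 → r--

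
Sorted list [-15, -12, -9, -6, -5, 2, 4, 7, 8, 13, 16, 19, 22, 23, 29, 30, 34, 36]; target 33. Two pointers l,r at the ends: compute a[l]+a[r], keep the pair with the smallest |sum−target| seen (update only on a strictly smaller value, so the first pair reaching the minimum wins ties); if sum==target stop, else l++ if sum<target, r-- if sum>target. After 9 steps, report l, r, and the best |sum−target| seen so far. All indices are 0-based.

l=0 r=17: -15+36=21 d=12 *, l++
l=1 r=17: -12+36=24 d=9 *, l++
l=2 r=17: -9+36=27 d=6 *, l++
l=3 r=17: -6+36=30 d=3 *, l++
l=4 r=17: -5+36=31 d=2 *, l++
l=5 r=17: 2+36=38 d=5, r--
l=5 r=16: 2+34=36 d=3, r--
l=5 r=15: 2+30=32 d=1 *, l++
l=6 r=15: 4+30=34 d=1, r--

l=6, r=14, best |Δ|=1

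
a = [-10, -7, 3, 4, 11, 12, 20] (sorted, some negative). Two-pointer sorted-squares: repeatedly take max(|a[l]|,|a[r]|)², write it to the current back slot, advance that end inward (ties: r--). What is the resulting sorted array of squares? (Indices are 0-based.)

l=0 r=6: |-10|<=|20| out[6]=400, r--
l=0 r=5: |-10|<=|12| out[5]=144, r--
l=0 r=4: |-10|<=|11| out[4]=121, r--
l=0 r=3: |-10|>|4| out[3]=100, l++
l=1 r=3: |-7|>|4| out[2]=49, l++
l=2 r=3: |3|<=|4| out[1]=16, r--
l=2 r=2: |3|<=|3| out[0]=9, r--

[9, 16, 49, 100, 121, 144, 400]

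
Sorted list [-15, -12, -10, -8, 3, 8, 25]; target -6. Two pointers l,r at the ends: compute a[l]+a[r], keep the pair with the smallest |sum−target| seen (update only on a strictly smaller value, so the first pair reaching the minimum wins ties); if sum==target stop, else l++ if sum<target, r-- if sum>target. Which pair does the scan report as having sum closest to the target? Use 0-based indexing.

l=0 r=6: -15+25=10 d=16 *, r--
l=0 r=5: -15+8=-7 d=1 *, l++
l=1 r=5: -12+8=-4 d=2, r--
l=1 r=4: -12+3=-9 d=3, l++
l=2 r=4: -10+3=-7 d=1, l++
l=3 r=4: -8+3=-5 d=1, r--

pair (-15, 8) with sum -7 (|Δ|=1)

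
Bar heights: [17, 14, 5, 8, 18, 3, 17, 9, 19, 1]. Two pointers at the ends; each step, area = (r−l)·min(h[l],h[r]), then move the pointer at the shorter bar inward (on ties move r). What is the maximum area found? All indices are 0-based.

max area = 136

l=0 r=9: min(17,1)*9=9 best=9 *, r--
l=0 r=8: min(17,19)*8=136 best=136 *, l++
l=1 r=8: min(14,19)*7=98 best=136, l++
l=2 r=8: min(5,19)*6=30 best=136, l++
l=3 r=8: min(8,19)*5=40 best=136, l++
l=4 r=8: min(18,19)*4=72 best=136, l++
l=5 r=8: min(3,19)*3=9 best=136, l++
l=6 r=8: min(17,19)*2=34 best=136, l++
l=7 r=8: min(9,19)*1=9 best=136, l++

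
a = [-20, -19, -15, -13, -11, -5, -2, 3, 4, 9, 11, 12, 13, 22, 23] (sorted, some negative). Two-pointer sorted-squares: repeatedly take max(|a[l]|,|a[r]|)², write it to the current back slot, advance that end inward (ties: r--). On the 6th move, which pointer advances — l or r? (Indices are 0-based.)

[0,14] |-20|<=|23| out[14]=529 → r--
[0,13] |-20|<=|22| out[13]=484 → r--
[0,12] |-20|>|13| out[12]=400 → l++
[1,12] |-19|>|13| out[11]=361 → l++
[2,12] |-15|>|13| out[10]=225 → l++
[3,12] |-13|<=|13| out[9]=169 → r--

r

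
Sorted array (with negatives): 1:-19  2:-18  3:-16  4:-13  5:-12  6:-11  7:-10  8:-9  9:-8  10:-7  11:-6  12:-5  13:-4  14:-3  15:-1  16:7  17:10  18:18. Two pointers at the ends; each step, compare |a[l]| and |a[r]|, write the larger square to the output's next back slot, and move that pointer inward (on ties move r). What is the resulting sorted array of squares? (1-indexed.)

[1, 9, 16, 25, 36, 49, 49, 64, 81, 100, 100, 121, 144, 169, 256, 324, 324, 361]

l=1 r=18: |-19|>|18| out[18]=361, l++
l=2 r=18: |-18|<=|18| out[17]=324, r--
l=2 r=17: |-18|>|10| out[16]=324, l++
l=3 r=17: |-16|>|10| out[15]=256, l++
l=4 r=17: |-13|>|10| out[14]=169, l++
l=5 r=17: |-12|>|10| out[13]=144, l++
l=6 r=17: |-11|>|10| out[12]=121, l++
l=7 r=17: |-10|<=|10| out[11]=100, r--
l=7 r=16: |-10|>|7| out[10]=100, l++
l=8 r=16: |-9|>|7| out[9]=81, l++
l=9 r=16: |-8|>|7| out[8]=64, l++
l=10 r=16: |-7|<=|7| out[7]=49, r--
l=10 r=15: |-7|>|-1| out[6]=49, l++
l=11 r=15: |-6|>|-1| out[5]=36, l++
l=12 r=15: |-5|>|-1| out[4]=25, l++
l=13 r=15: |-4|>|-1| out[3]=16, l++
l=14 r=15: |-3|>|-1| out[2]=9, l++
l=15 r=15: |-1|<=|-1| out[1]=1, r--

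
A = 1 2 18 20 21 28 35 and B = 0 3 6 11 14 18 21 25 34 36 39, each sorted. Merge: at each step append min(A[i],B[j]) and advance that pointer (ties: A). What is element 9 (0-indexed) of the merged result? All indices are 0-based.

[i=0,j=0] A[i]=1>B[j]=0 take 0 → j++
[i=0,j=1] A[i]=1<=B[j]=3 take 1 → i++
[i=1,j=1] A[i]=2<=B[j]=3 take 2 → i++
[i=2,j=1] A[i]=18>B[j]=3 take 3 → j++
[i=2,j=2] A[i]=18>B[j]=6 take 6 → j++
[i=2,j=3] A[i]=18>B[j]=11 take 11 → j++
[i=2,j=4] A[i]=18>B[j]=14 take 14 → j++
[i=2,j=5] A[i]=18<=B[j]=18 take 18 → i++
[i=3,j=5] A[i]=20>B[j]=18 take 18 → j++
[i=3,j=6] A[i]=20<=B[j]=21 take 20 → i++
[i=4,j=6] A[i]=21<=B[j]=21 take 21 → i++
[i=5,j=6] A[i]=28>B[j]=21 take 21 → j++
[i=5,j=7] A[i]=28>B[j]=25 take 25 → j++
[i=5,j=8] A[i]=28<=B[j]=34 take 28 → i++
[i=6,j=8] A[i]=35>B[j]=34 take 34 → j++
[i=6,j=9] A[i]=35<=B[j]=36 take 35 → i++
[i=7,j=9] A done, take B[j]=36 → j++
[i=7,j=10] A done, take B[j]=39 → j++

merged[9] = 20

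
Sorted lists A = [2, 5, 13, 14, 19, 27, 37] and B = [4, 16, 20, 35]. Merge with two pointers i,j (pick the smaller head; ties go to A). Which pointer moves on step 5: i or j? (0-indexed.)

i

i=0 j=0: A[i]=2<=B[j]=4 take 2, i++
i=1 j=0: A[i]=5>B[j]=4 take 4, j++
i=1 j=1: A[i]=5<=B[j]=16 take 5, i++
i=2 j=1: A[i]=13<=B[j]=16 take 13, i++
i=3 j=1: A[i]=14<=B[j]=16 take 14, i++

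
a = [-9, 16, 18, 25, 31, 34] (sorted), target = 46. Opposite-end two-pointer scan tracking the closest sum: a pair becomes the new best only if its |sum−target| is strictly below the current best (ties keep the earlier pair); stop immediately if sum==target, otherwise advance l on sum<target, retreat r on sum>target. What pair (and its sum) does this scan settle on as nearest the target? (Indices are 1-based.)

[1,6] -9+34=25 d=21 * → l++
[2,6] 16+34=50 d=4 * → r--
[2,5] 16+31=47 d=1 * → r--
[2,4] 16+25=41 d=5 → l++
[3,4] 18+25=43 d=3 → l++

pair (16, 31) with sum 47 (|Δ|=1)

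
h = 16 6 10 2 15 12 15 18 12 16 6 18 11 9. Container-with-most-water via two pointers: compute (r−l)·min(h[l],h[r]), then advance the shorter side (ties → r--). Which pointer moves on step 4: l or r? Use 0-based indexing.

l

[0,13] min(16,9)*13=117 best=117 * → r--
[0,12] min(16,11)*12=132 best=132 * → r--
[0,11] min(16,18)*11=176 best=176 * → l++
[1,11] min(6,18)*10=60 best=176 → l++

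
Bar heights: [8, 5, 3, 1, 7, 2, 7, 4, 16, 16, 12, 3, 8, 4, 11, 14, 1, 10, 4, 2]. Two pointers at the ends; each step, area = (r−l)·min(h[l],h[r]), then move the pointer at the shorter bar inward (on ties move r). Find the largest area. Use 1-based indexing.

[1,20] min(8,2)*19=38 best=38 * → r--
[1,19] min(8,4)*18=72 best=72 * → r--
[1,18] min(8,10)*17=136 best=136 * → l++
[2,18] min(5,10)*16=80 best=136 → l++
[3,18] min(3,10)*15=45 best=136 → l++
[4,18] min(1,10)*14=14 best=136 → l++
[5,18] min(7,10)*13=91 best=136 → l++
[6,18] min(2,10)*12=24 best=136 → l++
[7,18] min(7,10)*11=77 best=136 → l++
[8,18] min(4,10)*10=40 best=136 → l++
[9,18] min(16,10)*9=90 best=136 → r--
[9,17] min(16,1)*8=8 best=136 → r--
[9,16] min(16,14)*7=98 best=136 → r--
[9,15] min(16,11)*6=66 best=136 → r--
[9,14] min(16,4)*5=20 best=136 → r--
[9,13] min(16,8)*4=32 best=136 → r--
[9,12] min(16,3)*3=9 best=136 → r--
[9,11] min(16,12)*2=24 best=136 → r--
[9,10] min(16,16)*1=16 best=136 → r--

max area = 136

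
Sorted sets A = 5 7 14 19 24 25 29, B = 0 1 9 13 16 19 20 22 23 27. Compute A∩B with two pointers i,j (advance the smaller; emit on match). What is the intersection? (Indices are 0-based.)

intersection = [19]

[i=0,j=0] 5>0 → j++
[i=0,j=1] 5>1 → j++
[i=0,j=2] 5<9 → i++
[i=1,j=2] 7<9 → i++
[i=2,j=2] 14>9 → j++
[i=2,j=3] 14>13 → j++
[i=2,j=4] 14<16 → i++
[i=3,j=4] 19>16 → j++
[i=3,j=5] 19==19 emit → i++,j++
[i=4,j=6] 24>20 → j++
[i=4,j=7] 24>22 → j++
[i=4,j=8] 24>23 → j++
[i=4,j=9] 24<27 → i++
[i=5,j=9] 25<27 → i++
[i=6,j=9] 29>27 → j++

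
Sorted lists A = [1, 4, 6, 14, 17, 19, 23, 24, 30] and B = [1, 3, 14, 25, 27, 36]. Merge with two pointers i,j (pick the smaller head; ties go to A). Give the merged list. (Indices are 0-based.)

[i=0,j=0] A[i]=1<=B[j]=1 take 1 → i++
[i=1,j=0] A[i]=4>B[j]=1 take 1 → j++
[i=1,j=1] A[i]=4>B[j]=3 take 3 → j++
[i=1,j=2] A[i]=4<=B[j]=14 take 4 → i++
[i=2,j=2] A[i]=6<=B[j]=14 take 6 → i++
[i=3,j=2] A[i]=14<=B[j]=14 take 14 → i++
[i=4,j=2] A[i]=17>B[j]=14 take 14 → j++
[i=4,j=3] A[i]=17<=B[j]=25 take 17 → i++
[i=5,j=3] A[i]=19<=B[j]=25 take 19 → i++
[i=6,j=3] A[i]=23<=B[j]=25 take 23 → i++
[i=7,j=3] A[i]=24<=B[j]=25 take 24 → i++
[i=8,j=3] A[i]=30>B[j]=25 take 25 → j++
[i=8,j=4] A[i]=30>B[j]=27 take 27 → j++
[i=8,j=5] A[i]=30<=B[j]=36 take 30 → i++
[i=9,j=5] A done, take B[j]=36 → j++

[1, 1, 3, 4, 6, 14, 14, 17, 19, 23, 24, 25, 27, 30, 36]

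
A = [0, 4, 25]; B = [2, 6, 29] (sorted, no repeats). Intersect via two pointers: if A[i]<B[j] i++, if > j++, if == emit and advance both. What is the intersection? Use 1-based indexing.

intersection = []

[i=1,j=1] 0<2 → i++
[i=2,j=1] 4>2 → j++
[i=2,j=2] 4<6 → i++
[i=3,j=2] 25>6 → j++
[i=3,j=3] 25<29 → i++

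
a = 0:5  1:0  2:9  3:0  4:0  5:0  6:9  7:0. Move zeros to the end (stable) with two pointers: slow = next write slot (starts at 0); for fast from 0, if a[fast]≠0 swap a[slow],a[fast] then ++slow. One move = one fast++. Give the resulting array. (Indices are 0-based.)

[5, 9, 9, 0, 0, 0, 0, 0]

slow=0 fast=0: a[fast]=5≠0 swap→a[0]=5, slow++,fast++
slow=1 fast=1: a[fast]=0, fast++
slow=1 fast=2: a[fast]=9≠0 swap→a[1]=9, slow++,fast++
slow=2 fast=3: a[fast]=0, fast++
slow=2 fast=4: a[fast]=0, fast++
slow=2 fast=5: a[fast]=0, fast++
slow=2 fast=6: a[fast]=9≠0 swap→a[2]=9, slow++,fast++
slow=3 fast=7: a[fast]=0, fast++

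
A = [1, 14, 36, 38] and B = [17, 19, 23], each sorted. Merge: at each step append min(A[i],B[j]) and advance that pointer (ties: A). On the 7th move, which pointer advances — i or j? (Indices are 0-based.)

i

[i=0,j=0] A[i]=1<=B[j]=17 take 1 → i++
[i=1,j=0] A[i]=14<=B[j]=17 take 14 → i++
[i=2,j=0] A[i]=36>B[j]=17 take 17 → j++
[i=2,j=1] A[i]=36>B[j]=19 take 19 → j++
[i=2,j=2] A[i]=36>B[j]=23 take 23 → j++
[i=2,j=3] B done, take A[i]=36 → i++
[i=3,j=3] B done, take A[i]=38 → i++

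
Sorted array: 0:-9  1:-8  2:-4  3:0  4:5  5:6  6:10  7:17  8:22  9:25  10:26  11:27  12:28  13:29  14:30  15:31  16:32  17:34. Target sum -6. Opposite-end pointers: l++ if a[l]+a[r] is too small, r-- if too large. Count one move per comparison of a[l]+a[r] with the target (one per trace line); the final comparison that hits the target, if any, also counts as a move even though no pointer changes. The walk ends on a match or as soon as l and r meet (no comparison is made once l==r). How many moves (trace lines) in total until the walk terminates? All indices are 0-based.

[0,17] -9+34=25 >-6 → r--
[0,16] -9+32=23 >-6 → r--
[0,15] -9+31=22 >-6 → r--
[0,14] -9+30=21 >-6 → r--
[0,13] -9+29=20 >-6 → r--
[0,12] -9+28=19 >-6 → r--
[0,11] -9+27=18 >-6 → r--
[0,10] -9+26=17 >-6 → r--
[0,9] -9+25=16 >-6 → r--
[0,8] -9+22=13 >-6 → r--
[0,7] -9+17=8 >-6 → r--
[0,6] -9+10=1 >-6 → r--
[0,5] -9+6=-3 >-6 → r--
[0,4] -9+5=-4 >-6 → r--
[0,3] -9+0=-9 <-6 → l++
[1,3] -8+0=-8 <-6 → l++
[2,3] -4+0=-4 >-6 → r--

17 moves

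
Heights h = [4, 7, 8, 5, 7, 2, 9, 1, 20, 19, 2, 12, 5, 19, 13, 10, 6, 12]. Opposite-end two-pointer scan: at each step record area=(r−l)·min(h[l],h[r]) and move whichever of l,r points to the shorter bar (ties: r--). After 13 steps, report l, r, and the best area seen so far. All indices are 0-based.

l=8, r=12, best area=120

[0,17] min(4,12)*17=68 best=68 * → l++
[1,17] min(7,12)*16=112 best=112 * → l++
[2,17] min(8,12)*15=120 best=120 * → l++
[3,17] min(5,12)*14=70 best=120 → l++
[4,17] min(7,12)*13=91 best=120 → l++
[5,17] min(2,12)*12=24 best=120 → l++
[6,17] min(9,12)*11=99 best=120 → l++
[7,17] min(1,12)*10=10 best=120 → l++
[8,17] min(20,12)*9=108 best=120 → r--
[8,16] min(20,6)*8=48 best=120 → r--
[8,15] min(20,10)*7=70 best=120 → r--
[8,14] min(20,13)*6=78 best=120 → r--
[8,13] min(20,19)*5=95 best=120 → r--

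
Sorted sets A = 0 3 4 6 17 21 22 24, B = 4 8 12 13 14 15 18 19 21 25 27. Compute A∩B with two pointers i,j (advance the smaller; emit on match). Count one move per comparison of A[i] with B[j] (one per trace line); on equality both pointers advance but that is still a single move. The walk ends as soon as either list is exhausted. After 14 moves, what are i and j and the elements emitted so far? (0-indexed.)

i=7, j=9, emitted=[4, 21]

[i=0,j=0] 0<4 → i++
[i=1,j=0] 3<4 → i++
[i=2,j=0] 4==4 emit → i++,j++
[i=3,j=1] 6<8 → i++
[i=4,j=1] 17>8 → j++
[i=4,j=2] 17>12 → j++
[i=4,j=3] 17>13 → j++
[i=4,j=4] 17>14 → j++
[i=4,j=5] 17>15 → j++
[i=4,j=6] 17<18 → i++
[i=5,j=6] 21>18 → j++
[i=5,j=7] 21>19 → j++
[i=5,j=8] 21==21 emit → i++,j++
[i=6,j=9] 22<25 → i++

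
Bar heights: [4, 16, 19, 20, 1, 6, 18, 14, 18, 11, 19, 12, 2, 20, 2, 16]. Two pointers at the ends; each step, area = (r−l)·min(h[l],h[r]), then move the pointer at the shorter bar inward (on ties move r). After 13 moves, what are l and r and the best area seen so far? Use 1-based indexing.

[1,16] min(4,16)*15=60 best=60 * → l++
[2,16] min(16,16)*14=224 best=224 * → r--
[2,15] min(16,2)*13=26 best=224 → r--
[2,14] min(16,20)*12=192 best=224 → l++
[3,14] min(19,20)*11=209 best=224 → l++
[4,14] min(20,20)*10=200 best=224 → r--
[4,13] min(20,2)*9=18 best=224 → r--
[4,12] min(20,12)*8=96 best=224 → r--
[4,11] min(20,19)*7=133 best=224 → r--
[4,10] min(20,11)*6=66 best=224 → r--
[4,9] min(20,18)*5=90 best=224 → r--
[4,8] min(20,14)*4=56 best=224 → r--
[4,7] min(20,18)*3=54 best=224 → r--

l=4, r=6, best area=224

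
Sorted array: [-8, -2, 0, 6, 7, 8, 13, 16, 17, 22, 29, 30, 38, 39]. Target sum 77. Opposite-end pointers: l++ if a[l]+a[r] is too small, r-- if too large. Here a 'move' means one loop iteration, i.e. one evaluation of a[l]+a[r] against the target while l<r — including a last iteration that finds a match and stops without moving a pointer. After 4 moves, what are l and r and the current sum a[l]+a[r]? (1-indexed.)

l=5, r=14, sum=46

[1,14] -8+39=31 <77 → l++
[2,14] -2+39=37 <77 → l++
[3,14] 0+39=39 <77 → l++
[4,14] 6+39=45 <77 → l++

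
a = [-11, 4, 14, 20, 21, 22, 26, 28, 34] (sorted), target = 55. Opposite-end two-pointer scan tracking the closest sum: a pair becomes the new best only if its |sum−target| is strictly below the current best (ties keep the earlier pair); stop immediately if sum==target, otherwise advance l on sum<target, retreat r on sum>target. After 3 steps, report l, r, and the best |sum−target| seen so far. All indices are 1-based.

l=4, r=9, best |Δ|=7

l=1 r=9: -11+34=23 d=32 *, l++
l=2 r=9: 4+34=38 d=17 *, l++
l=3 r=9: 14+34=48 d=7 *, l++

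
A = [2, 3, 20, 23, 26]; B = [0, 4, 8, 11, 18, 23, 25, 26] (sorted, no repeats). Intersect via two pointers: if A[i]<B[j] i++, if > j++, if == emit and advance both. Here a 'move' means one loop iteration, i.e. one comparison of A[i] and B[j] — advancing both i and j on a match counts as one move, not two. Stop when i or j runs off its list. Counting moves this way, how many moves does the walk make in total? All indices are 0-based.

11 moves

i=0 j=0: 2>0, j++
i=0 j=1: 2<4, i++
i=1 j=1: 3<4, i++
i=2 j=1: 20>4, j++
i=2 j=2: 20>8, j++
i=2 j=3: 20>11, j++
i=2 j=4: 20>18, j++
i=2 j=5: 20<23, i++
i=3 j=5: 23==23 emit, i++,j++
i=4 j=6: 26>25, j++
i=4 j=7: 26==26 emit, i++,j++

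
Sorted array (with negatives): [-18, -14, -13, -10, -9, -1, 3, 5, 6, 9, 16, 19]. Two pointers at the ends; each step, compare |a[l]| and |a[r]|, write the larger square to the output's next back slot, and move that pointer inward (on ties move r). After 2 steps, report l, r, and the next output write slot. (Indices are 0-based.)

l=1, r=10, next write slot=9

[0,11] |-18|<=|19| out[11]=361 → r--
[0,10] |-18|>|16| out[10]=324 → l++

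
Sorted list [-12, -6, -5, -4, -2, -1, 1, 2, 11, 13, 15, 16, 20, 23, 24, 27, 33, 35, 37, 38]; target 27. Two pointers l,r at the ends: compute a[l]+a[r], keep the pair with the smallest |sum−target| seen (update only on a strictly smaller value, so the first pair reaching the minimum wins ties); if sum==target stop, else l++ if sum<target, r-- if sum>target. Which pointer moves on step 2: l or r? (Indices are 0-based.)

r

l=0 r=19: -12+38=26 d=1 *, l++
l=1 r=19: -6+38=32 d=5, r--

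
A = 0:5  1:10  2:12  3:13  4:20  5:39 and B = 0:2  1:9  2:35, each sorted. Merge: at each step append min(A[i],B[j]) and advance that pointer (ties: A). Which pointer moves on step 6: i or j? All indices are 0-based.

[i=0,j=0] A[i]=5>B[j]=2 take 2 → j++
[i=0,j=1] A[i]=5<=B[j]=9 take 5 → i++
[i=1,j=1] A[i]=10>B[j]=9 take 9 → j++
[i=1,j=2] A[i]=10<=B[j]=35 take 10 → i++
[i=2,j=2] A[i]=12<=B[j]=35 take 12 → i++
[i=3,j=2] A[i]=13<=B[j]=35 take 13 → i++

i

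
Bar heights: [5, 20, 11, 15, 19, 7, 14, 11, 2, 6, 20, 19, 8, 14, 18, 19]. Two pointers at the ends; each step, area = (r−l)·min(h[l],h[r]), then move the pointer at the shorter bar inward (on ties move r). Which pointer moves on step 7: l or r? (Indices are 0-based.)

r

[0,15] min(5,19)*15=75 best=75 * → l++
[1,15] min(20,19)*14=266 best=266 * → r--
[1,14] min(20,18)*13=234 best=266 → r--
[1,13] min(20,14)*12=168 best=266 → r--
[1,12] min(20,8)*11=88 best=266 → r--
[1,11] min(20,19)*10=190 best=266 → r--
[1,10] min(20,20)*9=180 best=266 → r--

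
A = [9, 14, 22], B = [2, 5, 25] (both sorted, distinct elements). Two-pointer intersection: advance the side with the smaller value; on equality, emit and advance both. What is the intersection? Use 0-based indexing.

intersection = []

i=0 j=0: 9>2, j++
i=0 j=1: 9>5, j++
i=0 j=2: 9<25, i++
i=1 j=2: 14<25, i++
i=2 j=2: 22<25, i++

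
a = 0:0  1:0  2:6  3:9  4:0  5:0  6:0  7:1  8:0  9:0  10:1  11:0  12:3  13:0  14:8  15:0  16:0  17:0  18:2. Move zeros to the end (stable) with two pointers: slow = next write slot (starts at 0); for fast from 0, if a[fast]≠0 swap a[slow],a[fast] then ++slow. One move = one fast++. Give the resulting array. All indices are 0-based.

[6, 9, 1, 1, 3, 8, 2, 0, 0, 0, 0, 0, 0, 0, 0, 0, 0, 0, 0]

slow=0 fast=0: a[fast]=0, fast++
slow=0 fast=1: a[fast]=0, fast++
slow=0 fast=2: a[fast]=6≠0 swap→a[0]=6, slow++,fast++
slow=1 fast=3: a[fast]=9≠0 swap→a[1]=9, slow++,fast++
slow=2 fast=4: a[fast]=0, fast++
slow=2 fast=5: a[fast]=0, fast++
slow=2 fast=6: a[fast]=0, fast++
slow=2 fast=7: a[fast]=1≠0 swap→a[2]=1, slow++,fast++
slow=3 fast=8: a[fast]=0, fast++
slow=3 fast=9: a[fast]=0, fast++
slow=3 fast=10: a[fast]=1≠0 swap→a[3]=1, slow++,fast++
slow=4 fast=11: a[fast]=0, fast++
slow=4 fast=12: a[fast]=3≠0 swap→a[4]=3, slow++,fast++
slow=5 fast=13: a[fast]=0, fast++
slow=5 fast=14: a[fast]=8≠0 swap→a[5]=8, slow++,fast++
slow=6 fast=15: a[fast]=0, fast++
slow=6 fast=16: a[fast]=0, fast++
slow=6 fast=17: a[fast]=0, fast++
slow=6 fast=18: a[fast]=2≠0 swap→a[6]=2, slow++,fast++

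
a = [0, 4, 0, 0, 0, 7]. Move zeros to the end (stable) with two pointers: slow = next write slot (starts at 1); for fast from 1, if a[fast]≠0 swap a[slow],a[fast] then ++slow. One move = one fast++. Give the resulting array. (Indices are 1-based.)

[4, 7, 0, 0, 0, 0]

slow=1 fast=1: a[fast]=0, fast++
slow=1 fast=2: a[fast]=4≠0 swap→a[1]=4, slow++,fast++
slow=2 fast=3: a[fast]=0, fast++
slow=2 fast=4: a[fast]=0, fast++
slow=2 fast=5: a[fast]=0, fast++
slow=2 fast=6: a[fast]=7≠0 swap→a[2]=7, slow++,fast++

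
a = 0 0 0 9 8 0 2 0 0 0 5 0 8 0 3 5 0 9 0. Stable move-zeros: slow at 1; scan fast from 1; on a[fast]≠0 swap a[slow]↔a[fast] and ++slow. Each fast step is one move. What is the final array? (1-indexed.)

[9, 8, 2, 5, 8, 3, 5, 9, 0, 0, 0, 0, 0, 0, 0, 0, 0, 0, 0]

(s=1,f=1) a[fast]=0 → fast++
(s=1,f=2) a[fast]=0 → fast++
(s=1,f=3) a[fast]=0 → fast++
(s=1,f=4) a[fast]=9≠0 swap→a[1]=9 → slow++,fast++
(s=2,f=5) a[fast]=8≠0 swap→a[2]=8 → slow++,fast++
(s=3,f=6) a[fast]=0 → fast++
(s=3,f=7) a[fast]=2≠0 swap→a[3]=2 → slow++,fast++
(s=4,f=8) a[fast]=0 → fast++
(s=4,f=9) a[fast]=0 → fast++
(s=4,f=10) a[fast]=0 → fast++
(s=4,f=11) a[fast]=5≠0 swap→a[4]=5 → slow++,fast++
(s=5,f=12) a[fast]=0 → fast++
(s=5,f=13) a[fast]=8≠0 swap→a[5]=8 → slow++,fast++
(s=6,f=14) a[fast]=0 → fast++
(s=6,f=15) a[fast]=3≠0 swap→a[6]=3 → slow++,fast++
(s=7,f=16) a[fast]=5≠0 swap→a[7]=5 → slow++,fast++
(s=8,f=17) a[fast]=0 → fast++
(s=8,f=18) a[fast]=9≠0 swap→a[8]=9 → slow++,fast++
(s=9,f=19) a[fast]=0 → fast++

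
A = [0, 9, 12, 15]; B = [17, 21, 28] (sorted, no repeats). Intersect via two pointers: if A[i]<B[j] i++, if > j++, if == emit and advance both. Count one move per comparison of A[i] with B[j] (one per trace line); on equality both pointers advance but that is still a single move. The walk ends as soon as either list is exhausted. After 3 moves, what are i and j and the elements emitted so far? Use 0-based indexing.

i=3, j=0, emitted=[]

[i=0,j=0] 0<17 → i++
[i=1,j=0] 9<17 → i++
[i=2,j=0] 12<17 → i++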